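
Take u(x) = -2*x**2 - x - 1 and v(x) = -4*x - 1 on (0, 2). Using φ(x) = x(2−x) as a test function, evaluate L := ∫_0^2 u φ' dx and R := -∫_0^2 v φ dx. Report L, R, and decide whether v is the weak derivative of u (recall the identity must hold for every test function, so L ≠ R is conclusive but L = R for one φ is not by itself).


LHS = 20/3, RHS = 20/3. Yes, v = u' weakly.

u(x) = -2*x**2 - x - 1, classical derivative u'(x) = -4*x - 1.
φ(x) = x(2−x), so φ'(x) = 2 - 2*x.
Note φ(0) = φ(2) = 0, so the boundary term u·φ vanishes.
LHS = ∫_0^2 u(x) φ'(x) dx = ∫_0^2 (4*x^3 - 2*x^2 - 2) dx. Term by term:
  ∫_0^2 4*x^3 dx = 16;  ∫_0^2 -2*x^2 dx = -16/3;  ∫_0^2 -2 dx = -4.
Sum: 16 − 16/3 − 4 = 20/3.
So LHS = 20/3.
∫_0^2 v(x) φ(x) dx = ∫_0^2 (4*x^3 - 7*x^2 - 2*x) dx. Term by term:
  ∫_0^2 4*x^3 dx = 16;  ∫_0^2 -7*x^2 dx = -56/3;  ∫_0^2 -2*x dx = -4.
Sum: 16 − 56/3 − 4 = -20/3.
So RHS = -∫_0^2 v(x) φ(x) dx = 20/3.
LHS = RHS, so the identity holds for this test φ.
Moreover u is smooth here and v(x) = u'(x) = -4*x - 1 pointwise, so the identity holds for every test function. Hence v is the weak derivative of u.


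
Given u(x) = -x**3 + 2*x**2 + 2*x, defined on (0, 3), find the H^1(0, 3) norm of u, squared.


||u||_{H^1}^2 = 3354/35

The H^1 norm (squared) on an interval (0, L) is
  ||u||_{H^1}^2 = ∫_0^L u(x)^2 dx + ∫_0^L u'(x)^2 dx.
Compute u'(x) = -3*x**2 + 4*x + 2.
Then u(x)^2 = x**6 - 4*x**5 + 8*x**3 + 4*x**2 and u'(x)^2 = 9*x**4 - 24*x**3 + 4*x**2 + 16*x + 4.
Integrate each monomial from 0 to 3 using ∫_0^3 c·x^n dx = c·3^(n+1)/(n+1):
  ∫_0^3 u(x)^2 dx = ∫_0^3 (x^6 - 4*x^5 + 8*x^3 + 4*x^2) dx. Term by term:
    ∫_0^3 x^6 dx = 2187/7;  ∫_0^3 -4*x^5 dx = -486;  ∫_0^3 8*x^3 dx = 162;
    ∫_0^3 4*x^2 dx = 36.
  Sum: 2187/7 − 486 + 162 + 36 = 171/7.
  ∫_0^3 u'(x)^2 dx = ∫_0^3 (9*x^4 - 24*x^3 + 4*x^2 + 16*x + 4) dx. Term by term:
    ∫_0^3 9*x^4 dx = 2187/5;  ∫_0^3 -24*x^3 dx = -486;  ∫_0^3 4*x^2 dx = 36;
    ∫_0^3 16*x dx = 72;  ∫_0^3 4 dx = 12.
  Sum: 2187/5 − 486 + 36 + 72 + 12 = 357/5.
Adding: ||u||_{H^1}^2 = 171/7 + 357/5 = 3354/35.


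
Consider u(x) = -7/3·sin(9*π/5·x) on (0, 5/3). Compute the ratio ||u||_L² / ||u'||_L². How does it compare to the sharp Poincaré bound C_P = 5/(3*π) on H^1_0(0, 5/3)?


||u||_L² / ||u'||_L² = 5/(9*π) < C_P = 5/(3*π).

u(x) = -7/3·sin(9*π/5·x), so u'(x) = -21*π*cos(9*π*x/5)/5.
Writing u(x) = A·sin(kπx/L) with A = -7/3 and k = 3, use ∫_0^L sin²(kπx/L) dx = L/2 and ∫_0^L cos²(kπx/L) dx = L/2.
u² = 49/9·sin²(9*π/5·x) and (u')² = 441*π^2/25·cos²(9*π/5·x), and each of sin², cos² integrates to L/2 = 5/6 over (0, 5/3).
∫_0^5/3 u² dx = 245/54, so ||u||_L² = 7*sqrt(30)/18.
∫_0^5/3 (u')² dx = 147*π^2/10, so ||u'||_L² = 7*sqrt(30)*π/10.
Ratio ||u||_L² / ||u'||_L² = 5/(9*π).
Sharp Poincaré constant on H^1_0(0, 5/3) is C_P = L/π = 5/(3*π), achieved by sin(3*π/5·x).
This is the k = 3 harmonic; the ratio L/(kπ) is strictly less than C_P = L/π, consistent with the sharp inequality ||u||_L² ≤ C_P ||u'||_L².


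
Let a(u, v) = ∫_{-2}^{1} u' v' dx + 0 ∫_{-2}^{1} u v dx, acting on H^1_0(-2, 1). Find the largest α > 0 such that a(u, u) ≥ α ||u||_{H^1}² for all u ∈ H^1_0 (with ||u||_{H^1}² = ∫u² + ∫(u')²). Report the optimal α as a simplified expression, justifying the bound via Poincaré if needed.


α = π^2/(9 + π^2)

Coercivity of a(·,·) on H^1_0(-2, 1) means a(u, u) ≥ α ||u||_{H^1}² for every u ∈ H^1_0.
The interval has length L = 3, and Poincaré/coercivity depend only on L. Here a(u, u) = ∫(u')² + (0)·∫u².
Here c = 0, so a(u,u) = ∫(u')² alone. The condition a(u,u) ≥ α||u||_{H^1}² reads (1−α)∫(u')² ≥ (α−c)∫u². Any admissible α is ≤ 1 (rapidly oscillating u have ∫u²/∫(u')² → 0), and α = 1 would force 0 ≥ (1−c)∫u², impossible since c < 1; so 1−α > 0. By the sharp Poincaré inequality on H^1_0 of an interval of length L, ∫(u')² ≥ (π/L)²∫u² with equality for the first sine mode sin(π(x−x₀)/L) (x₀ the left endpoint), so the inequality holds for all u iff (1−α)(π/L)² ≥ α − c, i.e. α ≤ ((π/L)² + c)/((π/L)² + 1) = (1 + c(L/π)²)/(1 + (L/π)²). (Direct route, valid since c ≤ 0: Poincaré gives c∫u² ≥ c(L/π)²∫(u')², so a(u,u) ≥ (1 + c(L/π)²)∫(u')², while ||u||_{H^1}² ≤ (1 + (L/π)²)∫(u')²; dividing yields the same α.) With (π/L)² = π^2/9 and c = 0, the largest admissible constant is α = ((π/L)² + c)/((π/L)² + 1).
Simplifying, α = π^2/(9 + π^2).


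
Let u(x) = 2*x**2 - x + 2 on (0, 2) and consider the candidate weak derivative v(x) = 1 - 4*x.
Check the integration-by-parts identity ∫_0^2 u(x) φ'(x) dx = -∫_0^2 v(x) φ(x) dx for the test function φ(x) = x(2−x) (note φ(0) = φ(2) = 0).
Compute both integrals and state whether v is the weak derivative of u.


LHS = -4, RHS = 4. No, v is not the weak derivative of u.

u(x) = 2*x**2 - x + 2, classical derivative u'(x) = 4*x - 1.
φ(x) = x(2−x), so φ'(x) = 2 - 2*x.
Note φ(0) = φ(2) = 0, so the boundary term u·φ vanishes.
LHS = ∫_0^2 u(x) φ'(x) dx = ∫_0^2 (-4*x^3 + 6*x^2 - 6*x + 4) dx. Term by term:
  ∫_0^2 -4*x^3 dx = -16;  ∫_0^2 6*x^2 dx = 16;  ∫_0^2 -6*x dx = -12;
  ∫_0^2 4 dx = 8.
Sum: -16 + 16 − 12 + 8 = -4.
So LHS = -4.
∫_0^2 v(x) φ(x) dx = ∫_0^2 (4*x^3 - 9*x^2 + 2*x) dx. Term by term:
  ∫_0^2 4*x^3 dx = 16;  ∫_0^2 -9*x^2 dx = -24;  ∫_0^2 2*x dx = 4.
Sum: 16 − 24 + 4 = -4.
So RHS = -∫_0^2 v(x) φ(x) dx = 4.
LHS − RHS = -8 ≠ 0, so the identity fails.
(For a valid weak derivative the identity must hold for EVERY test function, in particular this one. The failure shows v is NOT the weak derivative of u.)
Correct weak derivative would be u'(x) = 4*x - 1.


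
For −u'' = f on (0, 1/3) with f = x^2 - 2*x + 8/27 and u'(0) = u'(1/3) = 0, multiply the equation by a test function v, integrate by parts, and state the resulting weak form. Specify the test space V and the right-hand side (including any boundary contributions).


V = H^1(0, 1/3) (no boundary constraint on v; u is determined up to an additive constant); weak form: ∫_0^1/3 u'v' dx = ∫_0^1/3 (x^2 - 2*x + 8/27) v dx for all v ∈ V.

Multiply both sides by a test function v and integrate from 0 to 1/3:
  ∫_0^1/3 −u''(x) v(x) dx = ∫_0^1/3 f(x) v(x) dx.
Integrate the LHS by parts once:
  ∫_0^1/3 −u'' v dx = −[u'(x) v(x)]_0^1/3 + ∫_0^1/3 u'(x) v'(x) dx.
Thus ∫_0^1/3 u'(x) v'(x) dx = ∫_0^1/3 f(x) v(x) dx + [u'(x) v(x)]_0^1/3.
Choose V so that boundary terms are either known or forced to vanish.
u has homogeneous Neumann: u'(0) = u'(1/3) = 0. So [u' v]_0^1/3 = 0·v(1/3) − 0·v(0) = 0 for any v; take V = H^1(0, 1/3).
Weak formulation: find u (satisfying any essential BC) such that ∫_0^1/3 u'(x) v'(x) dx = ∫_0^1/3 f v dx for all v ∈ V (homogeneous Neumann, so boundary terms vanish).
Substituting f(x) = x^2 - 2*x + 8/27, the right-hand side is ∫_0^1/3 (x^2 - 2*x + 8/27) v dx.
Compatibility check (pure Neumann): taking v ≡ 1 ∈ V gives 0 = ∫_0^1/3 f dx + (0) − (0), i.e. ∫_0^1/3 f dx must equal u'(0) − u'(1/3) = 0. Indeed ∫_0^1/3 (x^2 - 2*x + 8/27) dx = 0, so the data are compatible. The solution is then unique only up to an additive constant (fix it e.g. by requiring ∫_0^1/3 u dx = 0).


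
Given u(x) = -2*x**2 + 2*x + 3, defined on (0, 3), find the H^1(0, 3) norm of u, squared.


||u||_{H^1}^2 = 627/5

The H^1 norm (squared) on an interval (0, L) is
  ||u||_{H^1}^2 = ∫_0^L u(x)^2 dx + ∫_0^L u'(x)^2 dx.
Compute u'(x) = 2 - 4*x.
Then u(x)^2 = 4*x**4 - 8*x**3 - 8*x**2 + 12*x + 9 and u'(x)^2 = 16*x**2 - 16*x + 4.
Integrate each monomial from 0 to 3 using ∫_0^3 c·x^n dx = c·3^(n+1)/(n+1):
  ∫_0^3 u(x)^2 dx = ∫_0^3 (4*x^4 - 8*x^3 - 8*x^2 + 12*x + 9) dx. Term by term:
    ∫_0^3 4*x^4 dx = 972/5;  ∫_0^3 -8*x^3 dx = -162;  ∫_0^3 -8*x^2 dx = -72;
    ∫_0^3 12*x dx = 54;  ∫_0^3 9 dx = 27.
  Sum: 972/5 − 162 − 72 + 54 + 27 = 207/5.
  ∫_0^3 u'(x)^2 dx = ∫_0^3 (16*x^2 - 16*x + 4) dx. Term by term:
    ∫_0^3 16*x^2 dx = 144;  ∫_0^3 -16*x dx = -72;  ∫_0^3 4 dx = 12.
  Sum: 144 − 72 + 12 = 84.
Adding: ||u||_{H^1}^2 = 207/5 + 84 = 627/5.


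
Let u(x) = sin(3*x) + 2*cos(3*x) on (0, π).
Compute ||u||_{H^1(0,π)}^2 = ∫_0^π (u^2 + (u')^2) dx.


||u||_{H^1(0,π)}^2 = 25*π

u'(x) = -6*sin(3*x) + 3*cos(3*x).
Expand u² and (u')² and integrate term by term on (0, π), using: for integers n ≥ 1, ∫_0^π sin²(nx) dx = ∫_0^π cos²(nx) dx = π/2; for n ≠ n', ∫_0^π sin(nx)sin(n'x) dx = ∫_0^π cos(nx)cos(n'x) dx = 0; and by product-to-sum, ∫_0^π sin(nx)cos(n'x) dx = ½∫_0^π [sin((n+n')x) + sin((n−n')x)] dx, which is 0 when n+n' is even and 2n/(n²−n'²) when n+n' is odd (it need not vanish on (0, π)).
  u² squared terms: (2)²·∫cos(3x)² dx = 4·π/2 = 2*π;  (1)²·∫sin(3x)² dx = 1·π/2 = π/2.
  u² cross terms: 2·(2)·(1)·∫cos(3x)·sin(3x) dx = 4·(0) = 0.
  So ∫_0^π u² dx = 2*π + π/2 + 0 = 5*π/2.
  (u')² squared terms: (-6)²·∫sin(3x)² dx = 36·π/2 = 18*π;  (3)²·∫cos(3x)² dx = 9·π/2 = 9*π/2.
  (u')² cross terms: 2·(-6)·(3)·∫sin(3x)·cos(3x) dx = -36·(0) = 0.
  So ∫_0^π (u')² dx = 18*π + 9*π/2 + 0 = 45*π/2.
||u||_{H^1}^2 = (5*π/2) + (45*π/2) = 25*π.


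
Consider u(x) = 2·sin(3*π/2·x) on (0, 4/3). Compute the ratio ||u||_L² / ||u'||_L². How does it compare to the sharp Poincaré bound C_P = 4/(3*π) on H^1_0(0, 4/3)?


||u||_L² / ||u'||_L² = 2/(3*π) < C_P = 4/(3*π).

u(x) = 2·sin(3*π/2·x), so u'(x) = 3*π*cos(3*π*x/2).
Writing u(x) = A·sin(kπx/L) with A = 2 and k = 2, use ∫_0^L sin²(kπx/L) dx = L/2 and ∫_0^L cos²(kπx/L) dx = L/2.
u² = 4·sin²(3*π/2·x) and (u')² = 9*π^2·cos²(3*π/2·x), and each of sin², cos² integrates to L/2 = 2/3 over (0, 4/3).
∫_0^4/3 u² dx = 8/3, so ||u||_L² = 2*sqrt(6)/3.
∫_0^4/3 (u')² dx = 6*π^2, so ||u'||_L² = sqrt(6)*π.
Ratio ||u||_L² / ||u'||_L² = 2/(3*π).
Sharp Poincaré constant on H^1_0(0, 4/3) is C_P = L/π = 4/(3*π), achieved by sin(3*π/4·x).
This is the k = 2 harmonic; the ratio L/(kπ) is strictly less than C_P = L/π, consistent with the sharp inequality ||u||_L² ≤ C_P ||u'||_L².


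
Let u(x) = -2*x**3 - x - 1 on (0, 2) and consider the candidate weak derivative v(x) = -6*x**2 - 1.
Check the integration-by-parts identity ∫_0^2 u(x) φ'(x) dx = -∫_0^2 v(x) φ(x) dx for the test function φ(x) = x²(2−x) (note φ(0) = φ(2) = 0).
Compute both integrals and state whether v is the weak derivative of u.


LHS = 212/15, RHS = 212/15. Yes, v = u' weakly.

u(x) = -2*x**3 - x - 1, classical derivative u'(x) = -6*x**2 - 1.
φ(x) = x²(2−x), so φ'(x) = x*(4 - 3*x).
Note φ(0) = φ(2) = 0, so the boundary term u·φ vanishes.
LHS = ∫_0^2 u(x) φ'(x) dx = ∫_0^2 (6*x^5 - 8*x^4 + 3*x^3 - x^2 - 4*x) dx. Term by term:
  ∫_0^2 6*x^5 dx = 64;  ∫_0^2 -8*x^4 dx = -256/5;  ∫_0^2 3*x^3 dx = 12;
  ∫_0^2 -x^2 dx = -8/3;  ∫_0^2 -4*x dx = -8.
Sum: 64 − 256/5 + 12 − 8/3 − 8 = 212/15.
So LHS = 212/15.
∫_0^2 v(x) φ(x) dx = ∫_0^2 (6*x^5 - 12*x^4 + x^3 - 2*x^2) dx. Term by term:
  ∫_0^2 6*x^5 dx = 64;  ∫_0^2 -12*x^4 dx = -384/5;  ∫_0^2 x^3 dx = 4;
  ∫_0^2 -2*x^2 dx = -16/3.
Sum: 64 − 384/5 + 4 − 16/3 = -212/15.
So RHS = -∫_0^2 v(x) φ(x) dx = 212/15.
LHS = RHS, so the identity holds for this test φ.
Moreover u is smooth here and v(x) = u'(x) = -6*x**2 - 1 pointwise, so the identity holds for every test function. Hence v is the weak derivative of u.


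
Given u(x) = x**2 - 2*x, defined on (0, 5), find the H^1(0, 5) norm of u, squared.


||u||_{H^1}^2 = 760/3

The H^1 norm (squared) on an interval (0, L) is
  ||u||_{H^1}^2 = ∫_0^L u(x)^2 dx + ∫_0^L u'(x)^2 dx.
Compute u'(x) = 2*x - 2.
Then u(x)^2 = x**4 - 4*x**3 + 4*x**2 and u'(x)^2 = 4*x**2 - 8*x + 4.
Integrate each monomial from 0 to 5 using ∫_0^5 c·x^n dx = c·5^(n+1)/(n+1):
  ∫_0^5 u(x)^2 dx = ∫_0^5 (x^4 - 4*x^3 + 4*x^2) dx. Term by term:
    ∫_0^5 x^4 dx = 625;  ∫_0^5 -4*x^3 dx = -625;  ∫_0^5 4*x^2 dx = 500/3.
  Sum: 625 − 625 + 500/3 = 500/3.
  ∫_0^5 u'(x)^2 dx = ∫_0^5 (4*x^2 - 8*x + 4) dx. Term by term:
    ∫_0^5 4*x^2 dx = 500/3;  ∫_0^5 -8*x dx = -100;  ∫_0^5 4 dx = 20.
  Sum: 500/3 − 100 + 20 = 260/3.
Adding: ||u||_{H^1}^2 = 500/3 + 260/3 = 760/3.


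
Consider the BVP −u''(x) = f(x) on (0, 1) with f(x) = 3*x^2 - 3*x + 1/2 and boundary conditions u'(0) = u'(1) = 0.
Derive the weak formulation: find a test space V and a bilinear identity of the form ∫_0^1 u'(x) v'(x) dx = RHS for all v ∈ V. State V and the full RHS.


V = H^1(0, 1) (no boundary constraint on v; u is determined up to an additive constant); weak form: ∫_0^1 u'v' dx = ∫_0^1 (3*x^2 - 3*x + 1/2) v dx for all v ∈ V.

Multiply both sides by a test function v and integrate from 0 to 1:
  ∫_0^1 −u''(x) v(x) dx = ∫_0^1 f(x) v(x) dx.
Integrate the LHS by parts once:
  ∫_0^1 −u'' v dx = −[u'(x) v(x)]_0^1 + ∫_0^1 u'(x) v'(x) dx.
Thus ∫_0^1 u'(x) v'(x) dx = ∫_0^1 f(x) v(x) dx + [u'(x) v(x)]_0^1.
Choose V so that boundary terms are either known or forced to vanish.
u has homogeneous Neumann: u'(0) = u'(1) = 0. So [u' v]_0^1 = 0·v(1) − 0·v(0) = 0 for any v; take V = H^1(0, 1).
Weak formulation: find u (satisfying any essential BC) such that ∫_0^1 u'(x) v'(x) dx = ∫_0^1 f v dx for all v ∈ V (homogeneous Neumann, so boundary terms vanish).
Substituting f(x) = 3*x^2 - 3*x + 1/2, the right-hand side is ∫_0^1 (3*x^2 - 3*x + 1/2) v dx.
Compatibility check (pure Neumann): taking v ≡ 1 ∈ V gives 0 = ∫_0^1 f dx + (0) − (0), i.e. ∫_0^1 f dx must equal u'(0) − u'(1) = 0. Indeed ∫_0^1 (3*x^2 - 3*x + 1/2) dx = 0, so the data are compatible. The solution is then unique only up to an additive constant (fix it e.g. by requiring ∫_0^1 u dx = 0).


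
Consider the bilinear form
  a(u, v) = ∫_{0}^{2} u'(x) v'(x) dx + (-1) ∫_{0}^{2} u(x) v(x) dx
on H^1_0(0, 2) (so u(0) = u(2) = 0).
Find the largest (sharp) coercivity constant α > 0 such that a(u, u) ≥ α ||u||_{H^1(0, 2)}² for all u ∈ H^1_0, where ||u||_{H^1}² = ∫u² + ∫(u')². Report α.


α = (-4 + π^2)/(4 + π^2)

Coercivity of a(·,·) on H^1_0(0, 2) means a(u, u) ≥ α ||u||_{H^1}² for every u ∈ H^1_0.
The interval has length L = 2, and Poincaré/coercivity depend only on L. Here a(u, u) = ∫(u')² + (-1)·∫u².
Here c = -1 < 0 with |c| < (π/L)² = π^2/4, so coercivity still holds. The condition a(u,u) ≥ α||u||_{H^1}² reads (1−α)∫(u')² ≥ (α−c)∫u². Any admissible α is ≤ 1 (rapidly oscillating u have ∫u²/∫(u')² → 0), and α = 1 would force 0 ≥ (1−c)∫u², impossible since c < 1; so 1−α > 0. By the sharp Poincaré inequality on H^1_0 of an interval of length L, ∫(u')² ≥ (π/L)²∫u² with equality for the first sine mode sin(π(x−x₀)/L) (x₀ the left endpoint), so the inequality holds for all u iff (1−α)(π/L)² ≥ α − c, i.e. α ≤ ((π/L)² + c)/((π/L)² + 1) = (1 + c(L/π)²)/(1 + (L/π)²). (Direct route, valid since c ≤ 0: Poincaré gives c∫u² ≥ c(L/π)²∫(u')², so a(u,u) ≥ (1 + c(L/π)²)∫(u')², while ||u||_{H^1}² ≤ (1 + (L/π)²)∫(u')²; dividing yields the same α.) With (π/L)² = π^2/4 and c = -1, the largest admissible constant is α = ((π/L)² + c)/((π/L)² + 1).
Simplifying, α = (-4 + π^2)/(4 + π^2).


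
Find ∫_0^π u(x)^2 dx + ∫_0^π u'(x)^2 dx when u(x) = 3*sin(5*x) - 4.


||u||_{H^1(0,π)}^2 = -48/5 + 133*π

u'(x) = 15*cos(5*x).
Expand u² and (u')² and integrate term by term on (0, π), using: for integers n ≥ 1, ∫_0^π sin²(nx) dx = ∫_0^π cos²(nx) dx = π/2; for n ≠ n', ∫_0^π sin(nx)sin(n'x) dx = ∫_0^π cos(nx)cos(n'x) dx = 0; and by product-to-sum, ∫_0^π sin(nx)cos(n'x) dx = ½∫_0^π [sin((n+n')x) + sin((n−n')x)] dx, which is 0 when n+n' is even and 2n/(n²−n'²) when n+n' is odd (it need not vanish on (0, π)). For the constant mode: ∫_0^π 1 dx = π, ∫_0^π cos(nx) dx = 0, ∫_0^π sin(nx) dx = (1−(−1)^n)/n.
  u² squared terms: (-4)²·∫1 dx = 16·π = 16*π;  (3)²·∫sin(5x)² dx = 9·π/2 = 9*π/2.
  u² cross terms: 2·(-4)·(3)·∫1·sin(5x) dx = -24·(2/5) = -48/5.
  So ∫_0^π u² dx = 16*π + 9*π/2 − 48/5 = -48/5 + 41*π/2.
  (u')² squared terms: (15)²·∫cos(5x)² dx = 225·π/2 = 225*π/2.
  So ∫_0^π (u')² dx = 225*π/2.
||u||_{H^1}^2 = (-48/5 + 41*π/2) + (225*π/2) = -48/5 + 133*π.


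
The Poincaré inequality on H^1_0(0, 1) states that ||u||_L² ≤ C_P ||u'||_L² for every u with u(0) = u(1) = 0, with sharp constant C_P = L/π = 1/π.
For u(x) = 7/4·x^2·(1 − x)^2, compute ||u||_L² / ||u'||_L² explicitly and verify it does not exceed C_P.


||u||_L² / ||u'||_L² = sqrt(3)/6 < C_P = 1/π.

u(x) = 7/4·x^2·(1 − x)^2, so u'(x) = 7*x*(x - 1)*(2*x - 1)/2.
u(x) = 7/4·x^2·(1 − x)^2 vanishes at x = 0 and x = 1, so u ∈ H^1_0(0, 1). Differentiate via the product rule and integrate the resulting polynomials term by term.
  ∫_0^1 u² dx = ∫_0^1 (49*x^8/16 - 49*x^7/4 + 147*x^6/8 - 49*x^5/4 + 49*x^4/16) dx. Term by term:
    ∫_0^1 49*x^8/16 dx = 49/144;  ∫_0^1 -49*x^7/4 dx = -49/32;  ∫_0^1 147*x^6/8 dx = 21/8;
    ∫_0^1 -49*x^5/4 dx = -49/24;  ∫_0^1 49*x^4/16 dx = 49/80.
  Sum: 49/144 − 49/32 + 21/8 − 49/24 + 49/80 = 7/1440.
  ∫_0^1 (u')² dx = ∫_0^1 (49*x^6 - 147*x^5 + 637*x^4/4 - 147*x^3/2 + 49*x^2/4) dx. Term by term:
    ∫_0^1 49*x^6 dx = 7;  ∫_0^1 -147*x^5 dx = -49/2;  ∫_0^1 637*x^4/4 dx = 637/20;
    ∫_0^1 -147*x^3/2 dx = -147/8;  ∫_0^1 49*x^2/4 dx = 49/12.
  Sum: 7 − 49/2 + 637/20 − 147/8 + 49/12 = 7/120.
∫_0^1 u² dx = 7/1440, so ||u||_L² = sqrt(70)/120.
∫_0^1 (u')² dx = 7/120, so ||u'||_L² = sqrt(210)/60.
Ratio ||u||_L² / ||u'||_L² = sqrt(3)/6.
Sharp Poincaré constant on H^1_0(0, 1) is C_P = L/π = 1/π, achieved by sin(π·x).
A polynomial bump cannot attain the sharp Poincaré constant (only the first sine eigenfunction does), so the ratio is strictly less than C_P, consistent with ||u||_L² ≤ C_P ||u'||_L².


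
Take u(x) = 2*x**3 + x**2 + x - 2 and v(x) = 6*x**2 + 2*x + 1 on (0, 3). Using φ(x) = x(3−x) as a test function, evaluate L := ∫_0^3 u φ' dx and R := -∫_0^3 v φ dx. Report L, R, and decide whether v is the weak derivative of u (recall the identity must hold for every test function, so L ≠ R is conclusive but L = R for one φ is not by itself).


LHS = -909/10, RHS = -909/10. Yes, v = u' weakly.

u(x) = 2*x**3 + x**2 + x - 2, classical derivative u'(x) = 6*x**2 + 2*x + 1.
φ(x) = x(3−x), so φ'(x) = 3 - 2*x.
Note φ(0) = φ(3) = 0, so the boundary term u·φ vanishes.
LHS = ∫_0^3 u(x) φ'(x) dx = ∫_0^3 (-4*x^4 + 4*x^3 + x^2 + 7*x - 6) dx. Term by term:
  ∫_0^3 -4*x^4 dx = -972/5;  ∫_0^3 4*x^3 dx = 81;  ∫_0^3 x^2 dx = 9;
  ∫_0^3 7*x dx = 63/2;  ∫_0^3 -6 dx = -18.
Sum: -972/5 + 81 + 9 + 63/2 − 18 = -909/10.
So LHS = -909/10.
∫_0^3 v(x) φ(x) dx = ∫_0^3 (-6*x^4 + 16*x^3 + 5*x^2 + 3*x) dx. Term by term:
  ∫_0^3 -6*x^4 dx = -1458/5;  ∫_0^3 16*x^3 dx = 324;  ∫_0^3 5*x^2 dx = 45;
  ∫_0^3 3*x dx = 27/2.
Sum: -1458/5 + 324 + 45 + 27/2 = 909/10.
So RHS = -∫_0^3 v(x) φ(x) dx = -909/10.
LHS = RHS, so the identity holds for this test φ.
Moreover u is smooth here and v(x) = u'(x) = 6*x**2 + 2*x + 1 pointwise, so the identity holds for every test function. Hence v is the weak derivative of u.


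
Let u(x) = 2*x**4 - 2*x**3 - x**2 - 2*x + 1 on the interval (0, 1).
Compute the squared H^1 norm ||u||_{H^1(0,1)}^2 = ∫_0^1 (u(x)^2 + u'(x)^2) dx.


||u||_{H^1}^2 = 3251/315

The H^1 norm (squared) on an interval (0, L) is
  ||u||_{H^1}^2 = ∫_0^L u(x)^2 dx + ∫_0^L u'(x)^2 dx.
Compute u'(x) = 8*x**3 - 6*x**2 - 2*x - 2.
Then u(x)^2 = 4*x**8 - 8*x**7 - 4*x**5 + 13*x**4 + 2*x**2 - 4*x + 1 and u'(x)^2 = 64*x**6 - 96*x**5 + 4*x**4 - 8*x**3 + 28*x**2 + 8*x + 4.
Integrate each monomial from 0 to 1 using ∫_0^1 c·x^n dx = c·1^(n+1)/(n+1):
  ∫_0^1 u(x)^2 dx = ∫_0^1 (4*x^8 - 8*x^7 - 4*x^5 + 13*x^4 + 2*x^2 - 4*x + 1) dx. Term by term:
    ∫_0^1 4*x^8 dx = 4/9;  ∫_0^1 -8*x^7 dx = -1;  ∫_0^1 -4*x^5 dx = -2/3;
    ∫_0^1 13*x^4 dx = 13/5;  ∫_0^1 2*x^2 dx = 2/3;  ∫_0^1 -4*x dx = -2;
    ∫_0^1 1 dx = 1.
  Sum: 4/9 − 1 − 2/3 + 13/5 + 2/3 − 2 + 1 = 47/45.
  ∫_0^1 u'(x)^2 dx = ∫_0^1 (64*x^6 - 96*x^5 + 4*x^4 - 8*x^3 + 28*x^2 + 8*x + 4) dx. Term by term:
    ∫_0^1 64*x^6 dx = 64/7;  ∫_0^1 -96*x^5 dx = -16;  ∫_0^1 4*x^4 dx = 4/5;
    ∫_0^1 -8*x^3 dx = -2;  ∫_0^1 28*x^2 dx = 28/3;  ∫_0^1 8*x dx = 4;
    ∫_0^1 4 dx = 4.
  Sum: 64/7 − 16 + 4/5 − 2 + 28/3 + 4 + 4 = 974/105.
Adding: ||u||_{H^1}^2 = 47/45 + 974/105 = 3251/315.


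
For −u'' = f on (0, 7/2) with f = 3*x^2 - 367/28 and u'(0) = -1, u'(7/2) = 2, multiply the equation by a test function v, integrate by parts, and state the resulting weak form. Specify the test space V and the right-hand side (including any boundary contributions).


V = H^1(0, 7/2) (v unrestricted at boundary; u is determined up to an additive constant); weak form: ∫_0^7/2 u'v' dx = ∫_0^7/2 (3*x^2 - 367/28) v dx + 2·v(7/2) + v(0) for all v ∈ V.

Multiply both sides by a test function v and integrate from 0 to 7/2:
  ∫_0^7/2 −u''(x) v(x) dx = ∫_0^7/2 f(x) v(x) dx.
Integrate the LHS by parts once:
  ∫_0^7/2 −u'' v dx = −[u'(x) v(x)]_0^7/2 + ∫_0^7/2 u'(x) v'(x) dx.
Thus ∫_0^7/2 u'(x) v'(x) dx = ∫_0^7/2 f(x) v(x) dx + [u'(x) v(x)]_0^7/2.
Choose V so that boundary terms are either known or forced to vanish.
u has inhomogeneous Neumann u'(0) = -1, u'(7/2) = 2. [u' v]_0^7/2 = (2)·v(7/2) − (-1)·v(0) = 2·v(7/2) + v(0). Take V = H^1(0, 7/2); boundary term becomes part of RHS.
Weak formulation: find u (satisfying any essential BC) such that ∫_0^7/2 u'(x) v'(x) dx = ∫_0^7/2 f v dx + 2·v(7/2) + v(0) for all v ∈ V (Neumann data are natural BCs: they enter the RHS as boundary terms).
Substituting f(x) = 3*x^2 - 367/28, the right-hand side is ∫_0^7/2 (3*x^2 - 367/28) v dx + 2·v(7/2) + v(0).
Compatibility check (pure Neumann): taking v ≡ 1 ∈ V gives 0 = ∫_0^7/2 f dx + (2) − (-1), i.e. ∫_0^7/2 f dx must equal u'(0) − u'(7/2) = -3. Indeed ∫_0^7/2 (3*x^2 - 367/28) dx = -3, so the data are compatible. The solution is then unique only up to an additive constant (fix it e.g. by requiring ∫_0^7/2 u dx = 0).


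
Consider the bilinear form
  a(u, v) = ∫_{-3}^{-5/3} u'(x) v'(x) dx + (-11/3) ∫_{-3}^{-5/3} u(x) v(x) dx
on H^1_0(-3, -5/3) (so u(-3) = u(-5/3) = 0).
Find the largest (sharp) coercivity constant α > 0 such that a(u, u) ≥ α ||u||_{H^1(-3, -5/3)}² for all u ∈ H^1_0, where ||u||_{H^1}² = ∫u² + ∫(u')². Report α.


α = (-176 + 27*π^2)/(3*(16 + 9*π^2))

Coercivity of a(·,·) on H^1_0(-3, -5/3) means a(u, u) ≥ α ||u||_{H^1}² for every u ∈ H^1_0.
The interval has length L = 4/3, and Poincaré/coercivity depend only on L. Here a(u, u) = ∫(u')² + (-11/3)·∫u².
Here c = -11/3 < 0 with |c| < (π/L)² = 9*π^2/16, so coercivity still holds. The condition a(u,u) ≥ α||u||_{H^1}² reads (1−α)∫(u')² ≥ (α−c)∫u². Any admissible α is ≤ 1 (rapidly oscillating u have ∫u²/∫(u')² → 0), and α = 1 would force 0 ≥ (1−c)∫u², impossible since c < 1; so 1−α > 0. By the sharp Poincaré inequality on H^1_0 of an interval of length L, ∫(u')² ≥ (π/L)²∫u² with equality for the first sine mode sin(π(x−x₀)/L) (x₀ the left endpoint), so the inequality holds for all u iff (1−α)(π/L)² ≥ α − c, i.e. α ≤ ((π/L)² + c)/((π/L)² + 1) = (1 + c(L/π)²)/(1 + (L/π)²). (Direct route, valid since c ≤ 0: Poincaré gives c∫u² ≥ c(L/π)²∫(u')², so a(u,u) ≥ (1 + c(L/π)²)∫(u')², while ||u||_{H^1}² ≤ (1 + (L/π)²)∫(u')²; dividing yields the same α.) With (π/L)² = 9*π^2/16 and c = -11/3, the largest admissible constant is α = ((π/L)² + c)/((π/L)² + 1).
Simplifying, α = (-176 + 27*π^2)/(3*(16 + 9*π^2)).


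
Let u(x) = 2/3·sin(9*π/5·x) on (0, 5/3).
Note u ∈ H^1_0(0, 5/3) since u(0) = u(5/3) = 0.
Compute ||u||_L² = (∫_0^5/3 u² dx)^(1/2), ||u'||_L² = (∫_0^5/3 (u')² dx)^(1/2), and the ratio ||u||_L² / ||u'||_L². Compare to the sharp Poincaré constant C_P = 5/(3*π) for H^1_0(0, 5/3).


||u||_L² / ||u'||_L² = 5/(9*π) < C_P = 5/(3*π).

u(x) = 2/3·sin(9*π/5·x), so u'(x) = 6*π*cos(9*π*x/5)/5.
Writing u(x) = A·sin(kπx/L) with A = 2/3 and k = 3, use ∫_0^L sin²(kπx/L) dx = L/2 and ∫_0^L cos²(kπx/L) dx = L/2.
u² = 4/9·sin²(9*π/5·x) and (u')² = 36*π^2/25·cos²(9*π/5·x), and each of sin², cos² integrates to L/2 = 5/6 over (0, 5/3).
∫_0^5/3 u² dx = 10/27, so ||u||_L² = sqrt(30)/9.
∫_0^5/3 (u')² dx = 6*π^2/5, so ||u'||_L² = sqrt(30)*π/5.
Ratio ||u||_L² / ||u'||_L² = 5/(9*π).
Sharp Poincaré constant on H^1_0(0, 5/3) is C_P = L/π = 5/(3*π), achieved by sin(3*π/5·x).
This is the k = 3 harmonic; the ratio L/(kπ) is strictly less than C_P = L/π, consistent with the sharp inequality ||u||_L² ≤ C_P ||u'||_L².


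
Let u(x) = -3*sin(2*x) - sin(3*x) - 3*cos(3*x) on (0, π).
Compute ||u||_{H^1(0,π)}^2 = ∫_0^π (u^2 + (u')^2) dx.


||u||_{H^1(0,π)}^2 = -144 + 145*π/2

u'(x) = 9*sin(3*x) - 6*cos(2*x) - 3*cos(3*x).
Expand u² and (u')² and integrate term by term on (0, π), using: for integers n ≥ 1, ∫_0^π sin²(nx) dx = ∫_0^π cos²(nx) dx = π/2; for n ≠ n', ∫_0^π sin(nx)sin(n'x) dx = ∫_0^π cos(nx)cos(n'x) dx = 0; and by product-to-sum, ∫_0^π sin(nx)cos(n'x) dx = ½∫_0^π [sin((n+n')x) + sin((n−n')x)] dx, which is 0 when n+n' is even and 2n/(n²−n'²) when n+n' is odd (it need not vanish on (0, π)).
  u² squared terms: (-1)²·∫sin(3x)² dx = 1·π/2 = π/2;  (-3)²·∫cos(3x)² dx = 9·π/2 = 9*π/2;  (-3)²·∫sin(2x)² dx = 9·π/2 = 9*π/2.
  u² cross terms: 2·(-1)·(-3)·∫sin(3x)·cos(3x) dx = 6·(0) = 0;  2·(-1)·(-3)·∫sin(3x)·sin(2x) dx = 6·(0) = 0;  2·(-3)·(-3)·∫cos(3x)·sin(2x) dx = 18·(-4/5) = -72/5.
  So ∫_0^π u² dx = π/2 + 9*π/2 + 9*π/2 + 0 + 0 − 72/5 = -72/5 + 19*π/2.
  (u')² squared terms: (-6)²·∫cos(2x)² dx = 36·π/2 = 18*π;  (-3)²·∫cos(3x)² dx = 9·π/2 = 9*π/2;  (9)²·∫sin(3x)² dx = 81·π/2 = 81*π/2.
  (u')² cross terms: 2·(-6)·(-3)·∫cos(2x)·cos(3x) dx = 36·(0) = 0;  2·(-6)·(9)·∫cos(2x)·sin(3x) dx = -108·(6/5) = -648/5;  2·(-3)·(9)·∫cos(3x)·sin(3x) dx = -54·(0) = 0.
  So ∫_0^π (u')² dx = 18*π + 9*π/2 + 81*π/2 + 0 − 648/5 + 0 = -648/5 + 63*π.
||u||_{H^1}^2 = (-72/5 + 19*π/2) + (-648/5 + 63*π) = -144 + 145*π/2.


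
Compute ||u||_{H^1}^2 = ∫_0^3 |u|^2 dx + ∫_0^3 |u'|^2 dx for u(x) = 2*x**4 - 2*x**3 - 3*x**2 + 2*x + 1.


||u||_{H^1}^2 = 9573

The H^1 norm (squared) on an interval (0, L) is
  ||u||_{H^1}^2 = ∫_0^L u(x)^2 dx + ∫_0^L u'(x)^2 dx.
Compute u'(x) = 8*x**3 - 6*x**2 - 6*x + 2.
Then u(x)^2 = 4*x**8 - 8*x**7 - 8*x**6 + 20*x**5 + 5*x**4 - 16*x**3 - 2*x**2 + 4*x + 1 and u'(x)^2 = 64*x**6 - 96*x**5 - 60*x**4 + 104*x**3 + 12*x**2 - 24*x + 4.
Integrate each monomial from 0 to 3 using ∫_0^3 c·x^n dx = c·3^(n+1)/(n+1):
  ∫_0^3 u(x)^2 dx = ∫_0^3 (4*x^8 - 8*x^7 - 8*x^6 + 20*x^5 + 5*x^4 - 16*x^3 - 2*x^2 + 4*x + 1) dx. Term by term:
    ∫_0^3 4*x^8 dx = 8748;  ∫_0^3 -8*x^7 dx = -6561;  ∫_0^3 -8*x^6 dx = -17496/7;
    ∫_0^3 20*x^5 dx = 2430;  ∫_0^3 5*x^4 dx = 243;  ∫_0^3 -16*x^3 dx = -324;
    ∫_0^3 -2*x^2 dx = -18;  ∫_0^3 4*x dx = 18;  ∫_0^3 1 dx = 3.
  Sum: 8748 − 6561 − 17496/7 + 2430 + 243 − 324 − 18 + 18 + 3 = 14277/7.
  ∫_0^3 u'(x)^2 dx = ∫_0^3 (64*x^6 - 96*x^5 - 60*x^4 + 104*x^3 + 12*x^2 - 24*x + 4) dx. Term by term:
    ∫_0^3 64*x^6 dx = 139968/7;  ∫_0^3 -96*x^5 dx = -11664;  ∫_0^3 -60*x^4 dx = -2916;
    ∫_0^3 104*x^3 dx = 2106;  ∫_0^3 12*x^2 dx = 108;  ∫_0^3 -24*x dx = -108;
    ∫_0^3 4 dx = 12.
  Sum: 139968/7 − 11664 − 2916 + 2106 + 108 − 108 + 12 = 52734/7.
Adding: ||u||_{H^1}^2 = 14277/7 + 52734/7 = 9573.


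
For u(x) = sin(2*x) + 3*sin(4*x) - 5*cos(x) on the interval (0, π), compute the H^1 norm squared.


||u||_{H^1(0,π)}^2 = -176/3 + 104*π

u'(x) = 5*sin(x) + 2*cos(2*x) + 12*cos(4*x).
Expand u² and (u')² and integrate term by term on (0, π), using: for integers n ≥ 1, ∫_0^π sin²(nx) dx = ∫_0^π cos²(nx) dx = π/2; for n ≠ n', ∫_0^π sin(nx)sin(n'x) dx = ∫_0^π cos(nx)cos(n'x) dx = 0; and by product-to-sum, ∫_0^π sin(nx)cos(n'x) dx = ½∫_0^π [sin((n+n')x) + sin((n−n')x)] dx, which is 0 when n+n' is even and 2n/(n²−n'²) when n+n' is odd (it need not vanish on (0, π)).
  u² squared terms: (-5)²·∫cos(x)² dx = 25·π/2 = 25*π/2;  (3)²·∫sin(4x)² dx = 9·π/2 = 9*π/2;  (1)²·∫sin(2x)² dx = 1·π/2 = π/2.
  u² cross terms: 2·(-5)·(3)·∫cos(x)·sin(4x) dx = -30·(8/15) = -16;  2·(-5)·(1)·∫cos(x)·sin(2x) dx = -10·(4/3) = -40/3;  2·(3)·(1)·∫sin(4x)·sin(2x) dx = 6·(0) = 0.
  So ∫_0^π u² dx = 25*π/2 + 9*π/2 + π/2 − 16 − 40/3 + 0 = -88/3 + 35*π/2.
  (u')² squared terms: (2)²·∫cos(2x)² dx = 4·π/2 = 2*π;  (5)²·∫sin(x)² dx = 25·π/2 = 25*π/2;  (12)²·∫cos(4x)² dx = 144·π/2 = 72*π.
  (u')² cross terms: 2·(2)·(5)·∫cos(2x)·sin(x) dx = 20·(-2/3) = -40/3;  2·(2)·(12)·∫cos(2x)·cos(4x) dx = 48·(0) = 0;  2·(5)·(12)·∫sin(x)·cos(4x) dx = 120·(-2/15) = -16.
  So ∫_0^π (u')² dx = 2*π + 25*π/2 + 72*π − 40/3 + 0 − 16 = -88/3 + 173*π/2.
||u||_{H^1}^2 = (-88/3 + 35*π/2) + (-88/3 + 173*π/2) = -176/3 + 104*π.


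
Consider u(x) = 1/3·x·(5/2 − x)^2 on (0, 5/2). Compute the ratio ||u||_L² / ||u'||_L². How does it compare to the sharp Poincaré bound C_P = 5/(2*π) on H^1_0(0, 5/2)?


||u||_L² / ||u'||_L² = 5*sqrt(14)/28 < C_P = 5/(2*π).

u(x) = 1/3·x·(5/2 − x)^2, so u'(x) = (2*x - 5)*(6*x - 5)/12.
u(x) = 1/3·x·(5/2 − x)^2 vanishes at x = 0 and x = 5/2, so u ∈ H^1_0(0, 5/2). Differentiate via the product rule and integrate the resulting polynomials term by term.
  ∫_0^5/2 u² dx = ∫_0^5/2 (x^6/9 - 10*x^5/9 + 25*x^4/6 - 125*x^3/18 + 625*x^2/144) dx. Term by term:
    ∫_0^5/2 x^6/9 dx = 78125/8064;  ∫_0^5/2 -10*x^5/9 dx = -78125/1728;  ∫_0^5/2 25*x^4/6 dx = 15625/192;
    ∫_0^5/2 -125*x^3/18 dx = -78125/1152;  ∫_0^5/2 625*x^2/144 dx = 78125/3456.
  Sum: 78125/8064 − 78125/1728 + 15625/192 − 78125/1152 + 78125/3456 = 15625/24192.
  ∫_0^5/2 (u')² dx = ∫_0^5/2 (x^4 - 20*x^3/3 + 275*x^2/18 - 125*x/9 + 625/144) dx. Term by term:
    ∫_0^5/2 x^4 dx = 625/32;  ∫_0^5/2 -20*x^3/3 dx = -3125/48;  ∫_0^5/2 275*x^2/18 dx = 34375/432;
    ∫_0^5/2 -125*x/9 dx = -3125/72;  ∫_0^5/2 625/144 dx = 3125/288.
  Sum: 625/32 − 3125/48 + 34375/432 − 3125/72 + 3125/288 = 625/432.
∫_0^5/2 u² dx = 15625/24192, so ||u||_L² = 125*sqrt(42)/1008.
∫_0^5/2 (u')² dx = 625/432, so ||u'||_L² = 25*sqrt(3)/36.
Ratio ||u||_L² / ||u'||_L² = 5*sqrt(14)/28.
Sharp Poincaré constant on H^1_0(0, 5/2) is C_P = L/π = 5/(2*π), achieved by sin(2*π/5·x).
A polynomial bump cannot attain the sharp Poincaré constant (only the first sine eigenfunction does), so the ratio is strictly less than C_P, consistent with ||u||_L² ≤ C_P ||u'||_L².


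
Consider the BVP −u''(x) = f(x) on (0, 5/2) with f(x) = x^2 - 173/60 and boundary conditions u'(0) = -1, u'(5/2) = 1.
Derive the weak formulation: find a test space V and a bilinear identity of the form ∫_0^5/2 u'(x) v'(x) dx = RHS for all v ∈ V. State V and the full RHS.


V = H^1(0, 5/2) (v unrestricted at boundary; u is determined up to an additive constant); weak form: ∫_0^5/2 u'v' dx = ∫_0^5/2 (x^2 - 173/60) v dx + v(5/2) + v(0) for all v ∈ V.

Multiply both sides by a test function v and integrate from 0 to 5/2:
  ∫_0^5/2 −u''(x) v(x) dx = ∫_0^5/2 f(x) v(x) dx.
Integrate the LHS by parts once:
  ∫_0^5/2 −u'' v dx = −[u'(x) v(x)]_0^5/2 + ∫_0^5/2 u'(x) v'(x) dx.
Thus ∫_0^5/2 u'(x) v'(x) dx = ∫_0^5/2 f(x) v(x) dx + [u'(x) v(x)]_0^5/2.
Choose V so that boundary terms are either known or forced to vanish.
u has inhomogeneous Neumann u'(0) = -1, u'(5/2) = 1. [u' v]_0^5/2 = (1)·v(5/2) − (-1)·v(0) = v(5/2) + v(0). Take V = H^1(0, 5/2); boundary term becomes part of RHS.
Weak formulation: find u (satisfying any essential BC) such that ∫_0^5/2 u'(x) v'(x) dx = ∫_0^5/2 f v dx + v(5/2) + v(0) for all v ∈ V (Neumann data are natural BCs: they enter the RHS as boundary terms).
Substituting f(x) = x^2 - 173/60, the right-hand side is ∫_0^5/2 (x^2 - 173/60) v dx + v(5/2) + v(0).
Compatibility check (pure Neumann): taking v ≡ 1 ∈ V gives 0 = ∫_0^5/2 f dx + (1) − (-1), i.e. ∫_0^5/2 f dx must equal u'(0) − u'(5/2) = -2. Indeed ∫_0^5/2 (x^2 - 173/60) dx = -2, so the data are compatible. The solution is then unique only up to an additive constant (fix it e.g. by requiring ∫_0^5/2 u dx = 0).


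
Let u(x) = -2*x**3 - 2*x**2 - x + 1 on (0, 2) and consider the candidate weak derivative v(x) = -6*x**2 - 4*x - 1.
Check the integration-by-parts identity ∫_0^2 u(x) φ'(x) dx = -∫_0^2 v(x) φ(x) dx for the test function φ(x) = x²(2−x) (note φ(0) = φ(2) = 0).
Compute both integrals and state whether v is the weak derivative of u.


LHS = 308/15, RHS = 308/15. Yes, v = u' weakly.

u(x) = -2*x**3 - 2*x**2 - x + 1, classical derivative u'(x) = -6*x**2 - 4*x - 1.
φ(x) = x²(2−x), so φ'(x) = x*(4 - 3*x).
Note φ(0) = φ(2) = 0, so the boundary term u·φ vanishes.
LHS = ∫_0^2 u(x) φ'(x) dx = ∫_0^2 (6*x^5 - 2*x^4 - 5*x^3 - 7*x^2 + 4*x) dx. Term by term:
  ∫_0^2 6*x^5 dx = 64;  ∫_0^2 -2*x^4 dx = -64/5;  ∫_0^2 -5*x^3 dx = -20;
  ∫_0^2 -7*x^2 dx = -56/3;  ∫_0^2 4*x dx = 8.
Sum: 64 − 64/5 − 20 − 56/3 + 8 = 308/15.
So LHS = 308/15.
∫_0^2 v(x) φ(x) dx = ∫_0^2 (6*x^5 - 8*x^4 - 7*x^3 - 2*x^2) dx. Term by term:
  ∫_0^2 6*x^5 dx = 64;  ∫_0^2 -8*x^4 dx = -256/5;  ∫_0^2 -7*x^3 dx = -28;
  ∫_0^2 -2*x^2 dx = -16/3.
Sum: 64 − 256/5 − 28 − 16/3 = -308/15.
So RHS = -∫_0^2 v(x) φ(x) dx = 308/15.
LHS = RHS, so the identity holds for this test φ.
Moreover u is smooth here and v(x) = u'(x) = -6*x**2 - 4*x - 1 pointwise, so the identity holds for every test function. Hence v is the weak derivative of u.


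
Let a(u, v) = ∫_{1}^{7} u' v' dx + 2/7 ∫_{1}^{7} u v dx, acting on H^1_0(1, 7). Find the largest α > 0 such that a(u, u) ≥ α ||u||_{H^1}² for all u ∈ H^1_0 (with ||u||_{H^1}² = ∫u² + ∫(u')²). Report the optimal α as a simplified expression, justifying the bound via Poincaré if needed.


α = (π^2 + 72/7)/(π^2 + 36)

Coercivity of a(·,·) on H^1_0(1, 7) means a(u, u) ≥ α ||u||_{H^1}² for every u ∈ H^1_0.
The interval has length L = 6, and Poincaré/coercivity depend only on L. Here a(u, u) = ∫(u')² + (2/7)·∫u².
Here 0 < c = 2/7 < 1. The condition a(u,u) ≥ α||u||_{H^1}² reads (1−α)∫(u')² ≥ (α−c)∫u². Any admissible α is ≤ 1 (rapidly oscillating u have ∫u²/∫(u')² → 0), and α = 1 would force 0 ≥ (1−c)∫u², impossible since c < 1; so 1−α > 0. By the sharp Poincaré inequality on H^1_0 of an interval of length L, ∫(u')² ≥ (π/L)²∫u² with equality for the first sine mode sin(π(x−x₀)/L) (x₀ the left endpoint), so the inequality holds for all u iff (1−α)(π/L)² ≥ α − c, i.e. α ≤ ((π/L)² + c)/((π/L)² + 1) = (1 + c(L/π)²)/(1 + (L/π)²). With (π/L)² = π^2/36 and c = 2/7, the largest admissible constant is α = ((π/L)² + c)/((π/L)² + 1).
Simplifying, α = (π^2 + 72/7)/(π^2 + 36).


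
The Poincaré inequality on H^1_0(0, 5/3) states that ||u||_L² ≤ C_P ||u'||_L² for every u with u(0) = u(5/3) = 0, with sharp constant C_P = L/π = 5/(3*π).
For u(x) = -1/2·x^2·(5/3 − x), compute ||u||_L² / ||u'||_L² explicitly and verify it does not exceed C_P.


||u||_L² / ||u'||_L² = 5*sqrt(14)/42 < C_P = 5/(3*π).

u(x) = -1/2·x^2·(5/3 − x), so u'(x) = x*(9*x - 10)/6.
u(x) = -1/2·x^2·(5/3 − x) vanishes at x = 0 and x = 5/3, so u ∈ H^1_0(0, 5/3). Differentiate via the product rule and integrate the resulting polynomials term by term.
  ∫_0^5/3 u² dx = ∫_0^5/3 (x^6/4 - 5*x^5/6 + 25*x^4/36) dx. Term by term:
    ∫_0^5/3 x^6/4 dx = 78125/61236;  ∫_0^5/3 -5*x^5/6 dx = -78125/26244;  ∫_0^5/3 25*x^4/36 dx = 15625/8748.
  Sum: 78125/61236 − 78125/26244 + 15625/8748 = 15625/183708.
  ∫_0^5/3 (u')² dx = ∫_0^5/3 (9*x^4/4 - 5*x^3 + 25*x^2/9) dx. Term by term:
    ∫_0^5/3 9*x^4/4 dx = 625/108;  ∫_0^5/3 -5*x^3 dx = -3125/324;  ∫_0^5/3 25*x^2/9 dx = 3125/729.
  Sum: 625/108 − 3125/324 + 3125/729 = 625/1458.
∫_0^5/3 u² dx = 15625/183708, so ||u||_L² = 125*sqrt(7)/1134.
∫_0^5/3 (u')² dx = 625/1458, so ||u'||_L² = 25*sqrt(2)/54.
Ratio ||u||_L² / ||u'||_L² = 5*sqrt(14)/42.
Sharp Poincaré constant on H^1_0(0, 5/3) is C_P = L/π = 5/(3*π), achieved by sin(3*π/5·x).
A polynomial bump cannot attain the sharp Poincaré constant (only the first sine eigenfunction does), so the ratio is strictly less than C_P, consistent with ||u||_L² ≤ C_P ||u'||_L².


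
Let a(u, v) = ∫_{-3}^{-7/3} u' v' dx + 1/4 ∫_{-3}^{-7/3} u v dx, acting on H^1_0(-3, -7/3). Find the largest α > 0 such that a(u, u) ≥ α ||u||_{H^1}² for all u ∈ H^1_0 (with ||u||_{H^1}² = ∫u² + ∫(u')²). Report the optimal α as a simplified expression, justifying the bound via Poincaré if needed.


α = (1 + 9*π^2)/(4 + 9*π^2)

Coercivity of a(·,·) on H^1_0(-3, -7/3) means a(u, u) ≥ α ||u||_{H^1}² for every u ∈ H^1_0.
The interval has length L = 2/3, and Poincaré/coercivity depend only on L. Here a(u, u) = ∫(u')² + (1/4)·∫u².
Here 0 < c = 1/4 < 1. The condition a(u,u) ≥ α||u||_{H^1}² reads (1−α)∫(u')² ≥ (α−c)∫u². Any admissible α is ≤ 1 (rapidly oscillating u have ∫u²/∫(u')² → 0), and α = 1 would force 0 ≥ (1−c)∫u², impossible since c < 1; so 1−α > 0. By the sharp Poincaré inequality on H^1_0 of an interval of length L, ∫(u')² ≥ (π/L)²∫u² with equality for the first sine mode sin(π(x−x₀)/L) (x₀ the left endpoint), so the inequality holds for all u iff (1−α)(π/L)² ≥ α − c, i.e. α ≤ ((π/L)² + c)/((π/L)² + 1) = (1 + c(L/π)²)/(1 + (L/π)²). With (π/L)² = 9*π^2/4 and c = 1/4, the largest admissible constant is α = ((π/L)² + c)/((π/L)² + 1).
Simplifying, α = (1 + 9*π^2)/(4 + 9*π^2).


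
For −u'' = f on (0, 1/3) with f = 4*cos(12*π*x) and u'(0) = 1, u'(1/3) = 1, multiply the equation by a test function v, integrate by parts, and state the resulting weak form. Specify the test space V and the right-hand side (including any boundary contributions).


V = H^1(0, 1/3) (v unrestricted at boundary; u is determined up to an additive constant); weak form: ∫_0^1/3 u'v' dx = ∫_0^1/3 (4*cos(12*π*x)) v dx + v(1/3) − v(0) for all v ∈ V.

Multiply both sides by a test function v and integrate from 0 to 1/3:
  ∫_0^1/3 −u''(x) v(x) dx = ∫_0^1/3 f(x) v(x) dx.
Integrate the LHS by parts once:
  ∫_0^1/3 −u'' v dx = −[u'(x) v(x)]_0^1/3 + ∫_0^1/3 u'(x) v'(x) dx.
Thus ∫_0^1/3 u'(x) v'(x) dx = ∫_0^1/3 f(x) v(x) dx + [u'(x) v(x)]_0^1/3.
Choose V so that boundary terms are either known or forced to vanish.
u has inhomogeneous Neumann u'(0) = 1, u'(1/3) = 1. [u' v]_0^1/3 = (1)·v(1/3) − (1)·v(0) = v(1/3) − v(0). Take V = H^1(0, 1/3); boundary term becomes part of RHS.
Weak formulation: find u (satisfying any essential BC) such that ∫_0^1/3 u'(x) v'(x) dx = ∫_0^1/3 f v dx + v(1/3) − v(0) for all v ∈ V (Neumann data are natural BCs: they enter the RHS as boundary terms).
Substituting f(x) = 4*cos(12*π*x), the right-hand side is ∫_0^1/3 (4*cos(12*π*x)) v dx + v(1/3) − v(0).
Compatibility check (pure Neumann): taking v ≡ 1 ∈ V gives 0 = ∫_0^1/3 f dx + (1) − (1), i.e. ∫_0^1/3 f dx must equal u'(0) − u'(1/3) = 0. Indeed ∫_0^1/3 (4*cos(12*π*x)) dx = 0, so the data are compatible. The solution is then unique only up to an additive constant (fix it e.g. by requiring ∫_0^1/3 u dx = 0).


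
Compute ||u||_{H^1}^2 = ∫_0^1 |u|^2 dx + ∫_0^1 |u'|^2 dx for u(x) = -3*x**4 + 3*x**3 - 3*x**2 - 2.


||u||_{H^1}^2 = 3273/140

The H^1 norm (squared) on an interval (0, L) is
  ||u||_{H^1}^2 = ∫_0^L u(x)^2 dx + ∫_0^L u'(x)^2 dx.
Compute u'(x) = -12*x**3 + 9*x**2 - 6*x.
Then u(x)^2 = 9*x**8 - 18*x**7 + 27*x**6 - 18*x**5 + 21*x**4 - 12*x**3 + 12*x**2 + 4 and u'(x)^2 = 144*x**6 - 216*x**5 + 225*x**4 - 108*x**3 + 36*x**2.
Integrate each monomial from 0 to 1 using ∫_0^1 c·x^n dx = c·1^(n+1)/(n+1):
  ∫_0^1 u(x)^2 dx = ∫_0^1 (9*x^8 - 18*x^7 + 27*x^6 - 18*x^5 + 21*x^4 - 12*x^3 + 12*x^2 + 4) dx. Term by term:
    ∫_0^1 9*x^8 dx = 1;  ∫_0^1 -18*x^7 dx = -9/4;  ∫_0^1 27*x^6 dx = 27/7;
    ∫_0^1 -18*x^5 dx = -3;  ∫_0^1 21*x^4 dx = 21/5;  ∫_0^1 -12*x^3 dx = -3;
    ∫_0^1 12*x^2 dx = 4;  ∫_0^1 4 dx = 4.
  Sum: 1 − 9/4 + 27/7 − 3 + 21/5 − 3 + 4 + 4 = 1233/140.
  ∫_0^1 u'(x)^2 dx = ∫_0^1 (144*x^6 - 216*x^5 + 225*x^4 - 108*x^3 + 36*x^2) dx. Term by term:
    ∫_0^1 144*x^6 dx = 144/7;  ∫_0^1 -216*x^5 dx = -36;  ∫_0^1 225*x^4 dx = 45;
    ∫_0^1 -108*x^3 dx = -27;  ∫_0^1 36*x^2 dx = 12.
  Sum: 144/7 − 36 + 45 − 27 + 12 = 102/7.
Adding: ||u||_{H^1}^2 = 1233/140 + 102/7 = 3273/140.
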